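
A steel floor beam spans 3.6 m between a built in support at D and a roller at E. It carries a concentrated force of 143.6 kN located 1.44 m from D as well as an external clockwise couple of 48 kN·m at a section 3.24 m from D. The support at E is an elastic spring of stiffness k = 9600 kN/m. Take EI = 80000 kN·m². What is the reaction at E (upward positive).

R_E = 32.34 kN

Take the reaction at E as the redundant and release it; the primary structure is a cantilever fixed at D.
Primary-structure tip deflection at E by superposition:
  point load 143.6 at a = 1.44: Pa²(3L − a)/(6EI) = 464.5/EI
  clockwise couple 48 at a = 3.24: M₀a(2L − a)/(2EI) = 307.9/EI
  δ_0 = 772.4/EI
Flexibility coefficient — unit upward force at E: δ_{EE} = L³/(3EI) = 15.55/EI.
With EI = 80000 kN·m²: δ_0 = 0.009656 m and δ_{EE} = 0.000194 m/kN.
Compatibility — the spring shortens by R_E/k under the reaction it provides: δ_0 − R_E·δ_{EE} = R_E/k. With 1/k = 0.000104 m/kN, R_E = δ_0 / (δ_{EE} + 1/k) = 0.009656 / (0.000194 + 0.000104) = 32.34 kN.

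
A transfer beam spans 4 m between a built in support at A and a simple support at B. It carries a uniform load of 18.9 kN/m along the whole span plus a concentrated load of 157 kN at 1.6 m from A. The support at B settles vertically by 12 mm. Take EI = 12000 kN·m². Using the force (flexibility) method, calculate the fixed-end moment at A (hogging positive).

Choose R_B as the redundant. The primary structure is the cantilever fixed at A.
Primary-structure tip deflection at B by superposition:
  UDL 18.9: wL⁴/(8EI) = 604.8/EI
  point load 157 at a = 1.6: Pa²(3L − a)/(6EI) = 696.7/EI
  δ_0 = 1301/EI
Flexibility coefficient — unit upward force at B: δ_{BB} = L³/(3EI) = 21.33/EI.
With EI = 12000 kN·m²: δ_0 = 0.10846 m and δ_{BB} = 0.001778 m/kN.
Compatibility — the beam at B must follow the support down by 0.012 m: δ_0 − R_B·δ_{BB} = 0.012, so R_B = (0.10846 − 0.012)/0.001778 = 54.26 kN.
Moment equilibrium about A: M_A = Σ(load moments about A) − R_B·L = 402.4 − 54.26×4 = 185.4 kN·m.

M_A = 185.4 kN·m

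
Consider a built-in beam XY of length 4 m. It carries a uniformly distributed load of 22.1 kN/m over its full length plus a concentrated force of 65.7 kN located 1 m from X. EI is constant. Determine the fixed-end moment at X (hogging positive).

Release both end moments; the primary structure is a simply-supported span XY with redundants M_X and M_Y.
End rotations of the released simple span under the applied load (×1/EI):
  at X: UDL 22.1: wL³/(24EI) = 58.93/EI
  at Y: UDL 22.1: wL³/(24EI) = 58.93/EI
  at X: point load 65.7 at a = 1: Pab(L + b)/(6LEI) = 57.49/EI
  at Y: point load 65.7 at a = 1: Pab(L + a)/(6LEI) = 41.06/EI
  θ_X0 = 116.4/EI,  θ_Y0 = 100/EI
Flexibility coefficients: a unit moment at one end gives L/(3EI) there and L/(6EI) at the far end, so f₁₁ = f₂₂ = 1.333/EI and f₁₂ = f₂₁ = 0.6667/EI.
Compatibility — zero rotation at each built-in end:
  1.333 M_X + 0.6667 M_Y = 116.4
  0.6667 M_X + 1.333 M_Y = 100
Solving the pair gives M_X = 66.42 kN·m and M_Y = 41.79 kN·m (hogging).

M_X = 66.42 kN·m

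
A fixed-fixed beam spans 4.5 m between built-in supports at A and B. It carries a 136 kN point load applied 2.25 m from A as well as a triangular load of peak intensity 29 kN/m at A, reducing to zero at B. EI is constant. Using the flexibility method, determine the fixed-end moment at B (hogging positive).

Take the two fixed-end moments M_A, M_B as redundants; the released structure is the simple span AB.
End rotations of the released simple span under the applied load (×1/EI):
  at A: point load 136 at a = 2.25: Pab(L + b)/(6LEI) = 172.1/EI
  at B: point load 136 at a = 2.25: Pab(L + a)/(6LEI) = 172.1/EI
  at A: triangular load, peak 29: w₀L³/(45EI) = 58.73/EI
  at B: triangular load, peak 29: 7w₀L³/(360EI) = 51.38/EI
  θ_A0 = 230.8/EI,  θ_B0 = 223.5/EI
Flexibility coefficients: a unit moment at one end gives L/(3EI) there and L/(6EI) at the far end, so f₁₁ = f₂₂ = 1.5/EI and f₁₂ = f₂₁ = 0.75/EI.
Compatibility — zero rotation at each built-in end:
  1.5 M_A + 0.75 M_B = 230.8
  0.75 M_A + 1.5 M_B = 223.5
Solving the pair gives M_A = 105.9 kN·m and M_B = 96.08 kN·m (hogging).

M_B = 96.08 kN·m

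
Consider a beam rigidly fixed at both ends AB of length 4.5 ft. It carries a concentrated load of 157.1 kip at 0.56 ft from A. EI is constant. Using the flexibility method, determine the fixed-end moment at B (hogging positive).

M_B = 9.586 kip·ft

Release both end moments; the primary structure is a simply-supported span AB with redundants M_A and M_B.
On the primary (simply-supported) span, the end slopes from the loading are:
  at A: point load 157.1 at a = 0.56: Pab(L + b)/(6LEI) = 108.4/EI
  at B: point load 157.1 at a = 0.56: Pab(L + a)/(6LEI) = 64.96/EI
  θ_A0 = 108.4/EI,  θ_B0 = 64.96/EI
Flexibility coefficients: a unit moment at one end gives L/(3EI) there and L/(6EI) at the far end, so f₁₁ = f₂₂ = 1.5/EI and f₁₂ = f₂₁ = 0.75/EI.
Compatibility — zero rotation at each built-in end:
  1.5 M_A + 0.75 M_B = 108.4
  0.75 M_A + 1.5 M_B = 64.96
Solving the pair gives M_A = 67.44 kip·ft and M_B = 9.586 kip·ft (hogging).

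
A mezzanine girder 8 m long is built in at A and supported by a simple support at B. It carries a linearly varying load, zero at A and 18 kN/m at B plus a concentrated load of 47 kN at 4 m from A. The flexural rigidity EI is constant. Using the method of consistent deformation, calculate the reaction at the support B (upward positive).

Remove the prop at B; the released (primary) structure is a cantilever built in at A.
Downward deflection at the released point B due to the loads:
  triangular load, peak 18 at the free end: 11w₀L⁴/(120EI) = 6758/EI
  point load 47 at a = 4: Pa²(3L − a)/(6EI) = 2507/EI
  δ_0 = 9265/EI
Tip deflection under a unit load at B: L³/(3EI) = 170.7/EI.
The prop prevents deflection at B: R_B = δ_0/δ_{BB} = 9265/170.7 = 54.29 kN.

R_B = 54.29 kN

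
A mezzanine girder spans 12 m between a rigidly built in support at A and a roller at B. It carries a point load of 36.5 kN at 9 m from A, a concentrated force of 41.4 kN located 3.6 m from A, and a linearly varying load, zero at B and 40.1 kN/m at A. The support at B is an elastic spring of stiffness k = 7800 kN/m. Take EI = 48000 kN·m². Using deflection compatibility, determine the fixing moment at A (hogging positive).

Release the roller at B. Primary structure: cantilever fixed at A.
Primary-structure tip deflection at B by superposition:
  point load 36.5 at a = 9: Pa²(3L − a)/(6EI) = 13304/EI
  point load 41.4 at a = 3.6: Pa²(3L − a)/(6EI) = 2897/EI
  triangular load, peak 40.1 at the fixed end: w₀L⁴/(30EI) = 27717/EI
  δ_0 = 43919/EI
Flexibility coefficient — unit upward force at B: δ_{BB} = L³/(3EI) = 576/EI.
With EI = 48000 kN·m²: δ_0 = 0.91497 m and δ_{BB} = 0.012 m/kN.
Compatibility — the spring shortens by R_B/k under the reaction it provides: δ_0 − R_B·δ_{BB} = R_B/k. With 1/k = 0.000128 m/kN, R_B = δ_0 / (δ_{BB} + 1/k) = 0.91497 / (0.012 + 0.000128) = 75.44 kN.
Moment equilibrium about A: M_A = Σ(load moments about A) − R_B·L = 1440 − 75.44×12 = 534.6 kN·m.

M_A = 534.6 kN·m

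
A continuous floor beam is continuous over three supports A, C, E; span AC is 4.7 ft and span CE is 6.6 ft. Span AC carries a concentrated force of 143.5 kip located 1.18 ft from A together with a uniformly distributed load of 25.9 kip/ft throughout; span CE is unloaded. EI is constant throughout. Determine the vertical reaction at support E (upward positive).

R_E = -9.506 kip

Insert a hinge at C; M_C is the redundant, and each span becomes simply supported.
End slopes at the hinge C, treating each span as simply supported:
  span AC: point load 143.5 at a = 1.18: Pab(L + a)/(6LEI) = 124.3/EI
  span AC: UDL 25.9: wL³/(24EI) = 112/EI
  relative rotation θ_0 = (236.3 + 0)/EI = 236.3/EI
A unit hogging moment at C produces rotation L₁/(3EI) + L₂/(3EI) = 3.767/EI.
Compatibility: M_C·(L₁+L₂)/(3EI) = θ_0, giving M_C = 62.74 kip·ft (hogging).
Span CE, ΣM about E: R_C^{CE}·6.6 = 0 + 62.74, so R_C^{CE} = 9.506 kip and R_E = 0 − 9.506 = -9.506 kip.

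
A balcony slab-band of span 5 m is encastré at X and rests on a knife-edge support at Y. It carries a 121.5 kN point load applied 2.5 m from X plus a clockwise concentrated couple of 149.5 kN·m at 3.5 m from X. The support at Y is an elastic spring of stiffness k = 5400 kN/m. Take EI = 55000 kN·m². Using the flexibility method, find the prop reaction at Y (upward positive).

R_Y = 63.31 kN

Remove the prop at Y; the released (primary) structure is a cantilever built in at X.
Primary-structure tip deflection at Y by superposition:
  point load 121.5 at a = 2.5: Pa²(3L − a)/(6EI) = 1582/EI
  clockwise couple 149.5 at a = 3.5: M₀a(2L − a)/(2EI) = 1701/EI
  δ_0 = 3283/EI
Tip deflection under a unit load at Y: L³/(3EI) = 41.67/EI.
With EI = 55000 kN·m²: δ_0 = 0.059684 m and δ_{YY} = 0.000758 m/kN.
Compatibility — the spring shortens by R_Y/k under the reaction it provides: δ_0 − R_Y·δ_{YY} = R_Y/k. With 1/k = 0.000185 m/kN, R_Y = δ_0 / (δ_{YY} + 1/k) = 0.059684 / (0.000758 + 0.000185) = 63.31 kN.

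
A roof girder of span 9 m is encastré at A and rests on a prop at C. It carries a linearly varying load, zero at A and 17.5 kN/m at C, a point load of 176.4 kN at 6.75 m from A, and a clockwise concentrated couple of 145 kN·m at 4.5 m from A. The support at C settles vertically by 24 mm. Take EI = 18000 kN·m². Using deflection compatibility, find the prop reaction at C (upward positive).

R_C = 171.3 kN

Release the roller at C. Primary structure: cantilever fixed at A.
Downward deflection at the released point C due to the loads:
  triangular load, peak 17.5 at the free end: 11w₀L⁴/(120EI) = 10525/EI
  point load 176.4 at a = 6.75: Pa²(3L − a)/(6EI) = 27126/EI
  clockwise couple 145 at a = 4.5: M₀a(2L − a)/(2EI) = 4404/EI
  δ_0 = 42055/EI
Flexibility coefficient — unit upward force at C: δ_{CC} = L³/(3EI) = 243/EI.
With EI = 18000 kN·m²: δ_0 = 2.3364 m and δ_{CC} = 0.0135 m/kN.
Compatibility — the beam at C must follow the support down by 0.024 m: δ_0 − R_C·δ_{CC} = 0.024, so R_C = (2.3364 − 0.024)/0.0135 = 171.3 kN.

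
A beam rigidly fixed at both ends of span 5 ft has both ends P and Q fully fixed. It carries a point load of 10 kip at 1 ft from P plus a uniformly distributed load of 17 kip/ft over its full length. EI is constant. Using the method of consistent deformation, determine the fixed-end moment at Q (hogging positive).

Release both end moments; the primary structure is a simply-supported span PQ with redundants M_P and M_Q.
End rotations of the released simple span under the applied load (×1/EI):
  at P: point load 10 at a = 1: Pab(L + b)/(6LEI) = 12/EI
  at Q: point load 10 at a = 1: Pab(L + a)/(6LEI) = 8/EI
  at P: UDL 17: wL³/(24EI) = 88.54/EI
  at Q: UDL 17: wL³/(24EI) = 88.54/EI
  θ_P0 = 100.5/EI,  θ_Q0 = 96.54/EI
Flexibility coefficients: a unit moment at one end gives L/(3EI) there and L/(6EI) at the far end, so f₁₁ = f₂₂ = 1.667/EI and f₁₂ = f₂₁ = 0.8333/EI.
Compatibility — zero rotation at each built-in end:
  1.667 M_P + 0.8333 M_Q = 100.5
  0.8333 M_P + 1.667 M_Q = 96.54
Solving the pair gives M_P = 41.82 kip·ft and M_Q = 37.02 kip·ft (hogging).

M_Q = 37.02 kip·ft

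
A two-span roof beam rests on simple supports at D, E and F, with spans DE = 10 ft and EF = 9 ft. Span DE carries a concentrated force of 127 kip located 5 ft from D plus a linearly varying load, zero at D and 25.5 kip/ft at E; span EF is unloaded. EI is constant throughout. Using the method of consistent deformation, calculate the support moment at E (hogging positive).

M_E = 214.8 kip·ft

Take M_E as the redundant. Released structure: two simple spans DE and EF with a hinge at E.
Rotations at E on the released spans (each span's end-slope, ×1/EI):
  span DE: point load 127 at a = 5: Pab(L + a)/(6LEI) = 793.8/EI
  span DE: triangular load, peak 25.5: w₀L³/(45EI) = 566.7/EI
  relative rotation θ_0 = (1360 + 0)/EI = 1360/EI
A unit hogging moment at E produces rotation L₁/(3EI) + L₂/(3EI) = 6.333/EI.
Compatibility: M_E·(L₁+L₂)/(3EI) = θ_0, giving M_E = 214.8 kip·ft (hogging).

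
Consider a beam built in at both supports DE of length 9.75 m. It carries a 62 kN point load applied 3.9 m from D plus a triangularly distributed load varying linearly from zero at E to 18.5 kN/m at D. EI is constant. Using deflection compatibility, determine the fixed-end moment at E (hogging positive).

M_E = 116.7 kN·m

Take the two fixed-end moments M_D, M_E as redundants; the released structure is the simple span DE.
Simple-span end rotations at D and E under the given loads:
  at D: point load 62 at a = 3.9: Pab(L + b)/(6LEI) = 377.2/EI
  at E: point load 62 at a = 3.9: Pab(L + a)/(6LEI) = 330.1/EI
  at D: triangular load, peak 18.5: w₀L³/(45EI) = 381/EI
  at E: triangular load, peak 18.5: 7w₀L³/(360EI) = 333.4/EI
  θ_D0 = 758.3/EI,  θ_E0 = 663.5/EI
Flexibility coefficients: a unit moment at one end gives L/(3EI) there and L/(6EI) at the far end, so f₁₁ = f₂₂ = 3.25/EI and f₁₂ = f₂₁ = 1.625/EI.
Compatibility — zero rotation at each built-in end:
  3.25 M_D + 1.625 M_E = 758.3
  1.625 M_D + 3.25 M_E = 663.5
Solving the pair gives M_D = 175 kN·m and M_E = 116.7 kN·m (hogging).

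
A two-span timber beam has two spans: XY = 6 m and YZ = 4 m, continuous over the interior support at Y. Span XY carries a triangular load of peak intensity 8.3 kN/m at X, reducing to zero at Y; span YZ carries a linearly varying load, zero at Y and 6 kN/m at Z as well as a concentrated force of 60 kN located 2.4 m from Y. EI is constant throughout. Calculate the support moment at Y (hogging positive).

M_Y = 28.83 kN·m

Insert a hinge at Y; M_Y is the redundant, and each span becomes simply supported.
Discontinuity in slope at Y on the released structure — sum the simple-span end rotations:
  span XY: triangular load, peak 8.3: 7w₀L³/(360EI) = 34.86/EI
  span YZ: triangular load, peak 6: 7w₀L³/(360EI) = 7.467/EI
  span YZ: point load 60 at a = 2.4: Pab(L + b)/(6LEI) = 53.76/EI
  relative rotation θ_0 = (34.86 + 61.23)/EI = 96.09/EI
A unit hogging moment at Y produces rotation L₁/(3EI) + L₂/(3EI) = 3.333/EI.
Compatibility: M_Y·(L₁+L₂)/(3EI) = θ_0, giving M_Y = 28.83 kN·m (hogging).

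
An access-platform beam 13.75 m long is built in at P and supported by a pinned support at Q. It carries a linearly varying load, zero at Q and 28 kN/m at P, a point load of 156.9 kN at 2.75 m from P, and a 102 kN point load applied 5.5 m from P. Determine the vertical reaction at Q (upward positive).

Take the reaction at Q as the redundant and release it; the primary structure is a cantilever fixed at P.
Free-end deflection of the primary structure under the applied loading (downward +):
  triangular load, peak 28 at the fixed end: w₀L⁴/(30EI) = 33362/EI
  point load 156.9 at a = 2.75: Pa²(3L − a)/(6EI) = 7614/EI
  point load 102 at a = 5.5: Pa²(3L − a)/(6EI) = 18384/EI
  δ_0 = 59360/EI
Tip deflection under a unit load at Q: L³/(3EI) = 866.5/EI.
The prop prevents deflection at Q: R_Q = δ_0/δ_{QQ} = 59360/866.5 = 68.5 kN.

R_Q = 68.5 kN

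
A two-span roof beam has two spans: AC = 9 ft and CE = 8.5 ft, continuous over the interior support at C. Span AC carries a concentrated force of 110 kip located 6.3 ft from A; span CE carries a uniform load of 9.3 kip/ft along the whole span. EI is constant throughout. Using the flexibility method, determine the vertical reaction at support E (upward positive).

Take M_C as the redundant. Released structure: two simple spans AC and CE with a hinge at C.
Rotations at C on the released spans (each span's end-slope, ×1/EI):
  span AC: point load 110 at a = 6.3: Pab(L + a)/(6LEI) = 530.1/EI
  span CE: UDL 9.3: wL³/(24EI) = 238/EI
  relative rotation θ_0 = (530.1 + 238)/EI = 768.1/EI
A unit hogging moment at C produces rotation L₁/(3EI) + L₂/(3EI) = 5.833/EI.
Compatibility: M_C·(L₁+L₂)/(3EI) = θ_0, giving M_C = 131.7 kip·ft (hogging).
Span CE, ΣM about E: R_C^{CE}·8.5 = 336 + 131.7, so R_C^{CE} = 55.02 kip and R_E = 79.05 − 55.02 = 24.03 kip.

R_E = 24.03 kip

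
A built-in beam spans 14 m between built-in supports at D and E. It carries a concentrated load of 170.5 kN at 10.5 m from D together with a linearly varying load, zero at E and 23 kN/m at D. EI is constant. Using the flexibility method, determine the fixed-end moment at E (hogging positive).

M_E = 485.9 kN·m

Release both end moments; the primary structure is a simply-supported span DE with redundants M_D and M_E.
Simple-span end rotations at D and E under the given loads:
  at D: point load 170.5 at a = 10.5: Pab(L + b)/(6LEI) = 1305/EI
  at E: point load 170.5 at a = 10.5: Pab(L + a)/(6LEI) = 1828/EI
  at D: triangular load, peak 23: w₀L³/(45EI) = 1402/EI
  at E: triangular load, peak 23: 7w₀L³/(360EI) = 1227/EI
  θ_D0 = 2708/EI,  θ_E0 = 3055/EI
Flexibility coefficients: a unit moment at one end gives L/(3EI) there and L/(6EI) at the far end, so f₁₁ = f₂₂ = 4.667/EI and f₁₂ = f₂₁ = 2.333/EI.
Compatibility — zero rotation at each built-in end:
  4.667 M_D + 2.333 M_E = 2708
  2.333 M_D + 4.667 M_E = 3055
Solving the pair gives M_D = 337.3 kN·m and M_E = 485.9 kN·m (hogging).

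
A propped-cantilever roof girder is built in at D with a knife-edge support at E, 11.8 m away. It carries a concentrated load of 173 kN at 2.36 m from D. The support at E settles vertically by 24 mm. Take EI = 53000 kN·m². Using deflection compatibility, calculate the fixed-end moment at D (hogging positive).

M_D = 321.4 kN·m

Remove the prop at E; the released (primary) structure is a cantilever built in at D.
Downward deflection at the released point E due to the loads:
  point load 173 at a = 2.36: Pa²(3L − a)/(6EI) = 5306/EI
Flexibility coefficient — unit upward force at E: δ_{EE} = L³/(3EI) = 547.7/EI.
With EI = 53000 kN·m²: δ_0 = 0.10011 m and δ_{EE} = 0.010334 m/kN.
Compatibility — the beam at E must follow the support down by 0.024 m: δ_0 − R_E·δ_{EE} = 0.024, so R_E = (0.10011 − 0.024)/0.010334 = 7.365 kN.
Moment equilibrium about D: M_D = Σ(load moments about D) − R_E·L = 408.3 − 7.365×11.8 = 321.4 kN·m.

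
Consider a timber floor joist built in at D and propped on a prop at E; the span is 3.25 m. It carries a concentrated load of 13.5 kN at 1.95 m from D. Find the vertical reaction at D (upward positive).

Remove the prop at E; the released (primary) structure is a cantilever built in at D.
Deflection at E on the released cantilever, summing each load's contribution:
  point load 13.5 at a = 1.95: Pa²(3L − a)/(6EI) = 66.73/EI
Tip deflection under a unit load at E: L³/(3EI) = 11.44/EI.
The prop prevents deflection at E: R_E = δ_0/δ_{EE} = 66.73/11.44 = 5.832 kN.
Vertical equilibrium: R_D = ΣP − R_E = 13.5 − 5.832 = 7.668 kN.

R_D = 7.668 kN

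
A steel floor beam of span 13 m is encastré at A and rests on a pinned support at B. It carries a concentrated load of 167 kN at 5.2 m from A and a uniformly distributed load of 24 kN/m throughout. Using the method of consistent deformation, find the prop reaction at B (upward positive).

Release the roller at B. Primary structure: cantilever fixed at A.
Deflection at B on the released cantilever, summing each load's contribution:
  point load 167 at a = 5.2: Pa²(3L − a)/(6EI) = 25438/EI
  UDL 24: wL⁴/(8EI) = 85683/EI
  δ_0 = 111121/EI
Flexibility coefficient — unit upward force at B: δ_{BB} = L³/(3EI) = 732.3/EI.
Compatibility at B: δ_0 − R_B·δ_{BB} = 0, so R_B = 111121/732.3 = 151.7 kN.

R_B = 151.7 kN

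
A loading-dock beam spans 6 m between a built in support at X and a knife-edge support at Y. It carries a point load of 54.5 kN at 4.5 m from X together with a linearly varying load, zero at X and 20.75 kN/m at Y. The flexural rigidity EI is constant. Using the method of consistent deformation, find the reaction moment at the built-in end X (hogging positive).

Take the reaction at Y as the redundant and release it; the primary structure is a cantilever fixed at X.
Free-end deflection of the primary structure under the applied loading (downward +):
  point load 54.5 at a = 4.5: Pa²(3L − a)/(6EI) = 2483/EI
  triangular load, peak 20.75 at the free end: 11w₀L⁴/(120EI) = 2465/EI
  δ_0 = 4948/EI
Flexibility coefficient — unit upward force at Y: δ_{YY} = L³/(3EI) = 72/EI.
Compatibility at Y: δ_0 − R_Y·δ_{YY} = 0, so R_Y = 4948/72 = 68.73 kN.
Moment equilibrium about X: M_X = Σ(load moments about X) − R_Y·L = 494.2 − 68.73×6 = 81.9 kN·m.

M_X = 81.9 kN·m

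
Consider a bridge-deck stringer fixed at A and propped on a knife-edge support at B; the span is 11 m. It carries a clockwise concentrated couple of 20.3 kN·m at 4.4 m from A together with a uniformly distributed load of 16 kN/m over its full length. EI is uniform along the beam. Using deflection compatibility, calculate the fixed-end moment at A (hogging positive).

Choose R_B as the redundant. The primary structure is the cantilever fixed at A.
Primary-structure tip deflection at B by superposition:
  clockwise couple 20.3 at a = 4.4: M₀a(2L − a)/(2EI) = 786/EI
  UDL 16: wL⁴/(8EI) = 29282/EI
  δ_0 = 30068/EI
Tip deflection under a unit load at B: L³/(3EI) = 443.7/EI.
Compatibility at B: δ_0 − R_B·δ_{BB} = 0, so R_B = 30068/443.7 = 67.77 kN.
Moment equilibrium about A: M_A = Σ(load moments about A) − R_B·L = 988.3 − 67.77×11 = 242.8 kN·m.

M_A = 242.8 kN·m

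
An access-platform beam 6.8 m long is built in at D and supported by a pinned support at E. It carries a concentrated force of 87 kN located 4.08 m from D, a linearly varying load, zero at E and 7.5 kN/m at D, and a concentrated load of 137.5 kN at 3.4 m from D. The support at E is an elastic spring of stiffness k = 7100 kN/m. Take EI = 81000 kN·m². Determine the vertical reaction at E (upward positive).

R_E = 77.24 kN

Release the roller at E. Primary structure: cantilever fixed at D.
Free-end deflection of the primary structure under the applied loading (downward +):
  point load 87 at a = 4.08: Pa²(3L − a)/(6EI) = 3939/EI
  triangular load, peak 7.5 at the fixed end: w₀L⁴/(30EI) = 534.5/EI
  point load 137.5 at a = 3.4: Pa²(3L − a)/(6EI) = 4504/EI
  δ_0 = 8977/EI
Flexibility coefficient — unit upward force at E: δ_{EE} = L³/(3EI) = 104.8/EI.
With EI = 81000 kN·m²: δ_0 = 0.11083 m and δ_{EE} = 0.001294 m/kN.
Compatibility — the spring shortens by R_E/k under the reaction it provides: δ_0 − R_E·δ_{EE} = R_E/k. With 1/k = 0.000141 m/kN, R_E = δ_0 / (δ_{EE} + 1/k) = 0.11083 / (0.001294 + 0.000141) = 77.24 kN.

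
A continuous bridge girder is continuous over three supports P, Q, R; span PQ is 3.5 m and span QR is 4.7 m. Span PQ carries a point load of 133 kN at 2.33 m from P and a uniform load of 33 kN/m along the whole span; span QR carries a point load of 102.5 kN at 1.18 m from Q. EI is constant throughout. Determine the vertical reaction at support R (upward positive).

R_R = 3.65 kN

Take M_Q as the redundant. Released structure: two simple spans PQ and QR with a hinge at Q.
Discontinuity in slope at Q on the released structure — sum the simple-span end rotations:
  span PQ: point load 133 at a = 2.33: Pab(L + a)/(6LEI) = 100.7/EI
  span PQ: UDL 33: wL³/(24EI) = 58.95/EI
  span QR: point load 102.5 at a = 1.18: Pab(L + b)/(6LEI) = 124.1/EI
  relative rotation θ_0 = (159.6 + 124.1)/EI = 283.7/EI
A unit hogging moment at Q produces rotation L₁/(3EI) + L₂/(3EI) = 2.733/EI.
Slope continuity at Q: θ_0 = M_Q·2.733/EI, so M_Q = 283.7/2.733 = 103.8 kN·m (hogging).
Span QR, ΣM about R: R_Q^{QR}·4.7 = 360.8 + 103.8, so R_Q^{QR} = 98.85 kN and R_R = 102.5 − 98.85 = 3.65 kN.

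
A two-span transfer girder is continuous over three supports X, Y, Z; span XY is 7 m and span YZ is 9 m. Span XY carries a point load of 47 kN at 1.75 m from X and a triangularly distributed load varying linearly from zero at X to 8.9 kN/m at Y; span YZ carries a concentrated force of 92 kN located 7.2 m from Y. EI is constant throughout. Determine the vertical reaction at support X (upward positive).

Insert a hinge at Y; M_Y is the redundant, and each span becomes simply supported.
End slopes at the hinge Y, treating each span as simply supported:
  span XY: point load 47 at a = 1.75: Pab(L + a)/(6LEI) = 89.96/EI
  span XY: triangular load, peak 8.9: w₀L³/(45EI) = 67.84/EI
  span YZ: point load 92 at a = 7.2: Pab(L + b)/(6LEI) = 238.5/EI
  relative rotation θ_0 = (157.8 + 238.5)/EI = 396.3/EI
A unit hogging moment at Y produces rotation L₁/(3EI) + L₂/(3EI) = 5.333/EI.
Compatibility: M_Y·(L₁+L₂)/(3EI) = θ_0, giving M_Y = 74.3 kN·m (hogging).
Span XY, ΣM about X with M_Y applied at Y: R_Y^{XY}·7 = 227.6 + 74.3, so R_Y^{XY} = 43.13 kN and R_X = 78.15 − 43.13 = 35.02 kN.

R_X = 35.02 kN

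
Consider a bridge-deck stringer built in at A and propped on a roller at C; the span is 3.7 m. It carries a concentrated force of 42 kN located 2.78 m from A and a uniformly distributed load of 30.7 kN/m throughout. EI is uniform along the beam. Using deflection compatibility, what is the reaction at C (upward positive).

Choose R_C as the redundant. The primary structure is the cantilever fixed at A.
Free-end deflection of the primary structure under the applied loading (downward +):
  point load 42 at a = 2.78: Pa²(3L − a)/(6EI) = 450.1/EI
  UDL 30.7: wL⁴/(8EI) = 719.2/EI
  δ_0 = 1169/EI
Tip deflection under a unit load at C: L³/(3EI) = 16.88/EI.
Compatibility at C: δ_0 − R_C·δ_{CC} = 0, so R_C = 1169/16.88 = 69.25 kN.

R_C = 69.25 kN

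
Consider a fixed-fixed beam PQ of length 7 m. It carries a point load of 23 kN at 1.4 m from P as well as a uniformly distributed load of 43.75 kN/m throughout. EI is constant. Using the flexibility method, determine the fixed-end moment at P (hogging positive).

Release both end moments; the primary structure is a simply-supported span PQ with redundants M_P and M_Q.
Simple-span end rotations at P and Q under the given loads:
  at P: point load 23 at a = 1.4: Pab(L + b)/(6LEI) = 54.1/EI
  at Q: point load 23 at a = 1.4: Pab(L + a)/(6LEI) = 36.06/EI
  at P: UDL 43.75: wL³/(24EI) = 625.3/EI
  at Q: UDL 43.75: wL³/(24EI) = 625.3/EI
  θ_P0 = 679.4/EI,  θ_Q0 = 661.3/EI
Flexibility coefficients: a unit moment at one end gives L/(3EI) there and L/(6EI) at the far end, so f₁₁ = f₂₂ = 2.333/EI and f₁₂ = f₂₁ = 1.167/EI.
Compatibility — zero rotation at each built-in end:
  2.333 M_P + 1.167 M_Q = 679.4
  1.167 M_P + 2.333 M_Q = 661.3
Solving the pair gives M_P = 199.3 kN·m and M_Q = 183.8 kN·m (hogging).

M_P = 199.3 kN·m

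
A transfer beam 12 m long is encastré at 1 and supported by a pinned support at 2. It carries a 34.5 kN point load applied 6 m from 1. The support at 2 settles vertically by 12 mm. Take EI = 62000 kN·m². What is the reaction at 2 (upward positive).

R_2 = 9.49 kN

Take the reaction at 2 as the redundant and release it; the primary structure is a cantilever fixed at 1.
Primary-structure tip deflection at 2 by superposition:
  point load 34.5 at a = 6: Pa²(3L − a)/(6EI) = 6210/EI
Tip deflection under a unit load at 2: L³/(3EI) = 576/EI.
With EI = 62000 kN·m²: δ_0 = 0.10016 m and δ_{22} = 0.00929 m/kN.
Compatibility — the beam at 2 must follow the support down by 0.012 m: δ_0 − R_2·δ_{22} = 0.012, so R_2 = (0.10016 − 0.012)/0.00929 = 9.49 kN.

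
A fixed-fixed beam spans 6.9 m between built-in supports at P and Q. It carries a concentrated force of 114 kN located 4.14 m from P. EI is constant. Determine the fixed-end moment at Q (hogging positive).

M_Q = 113.3 kN·m

Take the two fixed-end moments M_P, M_Q as redundants; the released structure is the simple span PQ.
On the primary (simply-supported) span, the end slopes from the loading are:
  at P: point load 114 at a = 4.14: Pab(L + b)/(6LEI) = 303.9/EI
  at Q: point load 114 at a = 4.14: Pab(L + a)/(6LEI) = 347.4/EI
  θ_P0 = 303.9/EI,  θ_Q0 = 347.4/EI
Flexibility coefficients: a unit moment at one end gives L/(3EI) there and L/(6EI) at the far end, so f₁₁ = f₂₂ = 2.3/EI and f₁₂ = f₂₁ = 1.15/EI.
Compatibility — zero rotation at each built-in end:
  2.3 M_P + 1.15 M_Q = 303.9
  1.15 M_P + 2.3 M_Q = 347.4
Solving the pair gives M_P = 75.51 kN·m and M_Q = 113.3 kN·m (hogging).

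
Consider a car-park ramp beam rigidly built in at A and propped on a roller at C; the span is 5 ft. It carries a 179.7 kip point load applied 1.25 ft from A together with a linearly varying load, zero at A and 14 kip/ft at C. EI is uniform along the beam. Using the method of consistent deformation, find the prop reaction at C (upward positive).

Remove the prop at C; the released (primary) structure is a cantilever built in at A.
Deflection at C on the released cantilever, summing each load's contribution:
  point load 179.7 at a = 1.25: Pa²(3L − a)/(6EI) = 643.5/EI
  triangular load, peak 14 at the free end: 11w₀L⁴/(120EI) = 802.1/EI
  δ_0 = 1446/EI
Tip deflection under a unit load at C: L³/(3EI) = 41.67/EI.
The prop prevents deflection at C: R_C = δ_0/δ_{CC} = 1446/41.67 = 34.69 kip.

R_C = 34.69 kip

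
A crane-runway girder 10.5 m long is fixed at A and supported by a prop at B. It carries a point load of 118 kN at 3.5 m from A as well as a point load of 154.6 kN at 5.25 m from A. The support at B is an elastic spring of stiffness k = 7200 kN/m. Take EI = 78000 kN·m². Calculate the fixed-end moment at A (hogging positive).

Release the roller at B. Primary structure: cantilever fixed at A.
Primary-structure tip deflection at B by superposition:
  point load 118 at a = 3.5: Pa²(3L − a)/(6EI) = 6746/EI
  point load 154.6 at a = 5.25: Pa²(3L − a)/(6EI) = 18643/EI
  δ_0 = 25388/EI
Flexibility coefficient — unit upward force at B: δ_{BB} = L³/(3EI) = 385.9/EI.
With EI = 78000 kN·m²: δ_0 = 0.32549 m and δ_{BB} = 0.004947 m/kN.
Compatibility — the spring shortens by R_B/k under the reaction it provides: δ_0 − R_B·δ_{BB} = R_B/k. With 1/k = 0.000139 m/kN, R_B = δ_0 / (δ_{BB} + 1/k) = 0.32549 / (0.004947 + 0.000139) = 64 kN.
Moment equilibrium about A: M_A = Σ(load moments about A) − R_B·L = 1225 − 64×10.5 = 552.7 kN·m.

M_A = 552.7 kN·m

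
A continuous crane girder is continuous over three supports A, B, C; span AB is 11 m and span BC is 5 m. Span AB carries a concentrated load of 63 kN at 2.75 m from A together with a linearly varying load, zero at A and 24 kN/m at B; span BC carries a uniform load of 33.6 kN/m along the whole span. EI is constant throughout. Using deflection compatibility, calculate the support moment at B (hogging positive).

Release continuity at B by inserting a hinge; the redundant is the internal moment M_B. The primary structure is two simply-supported spans AB and BC.
Rotations at B on the released spans (each span's end-slope, ×1/EI):
  span AB: point load 63 at a = 2.75: Pab(L + a)/(6LEI) = 297.8/EI
  span AB: triangular load, peak 24: w₀L³/(45EI) = 709.9/EI
  span BC: UDL 33.6: wL³/(24EI) = 175/EI
  relative rotation θ_0 = (1008 + 175)/EI = 1183/EI
A unit hogging moment at B produces rotation L₁/(3EI) + L₂/(3EI) = 5.333/EI.
Compatibility: M_B·(L₁+L₂)/(3EI) = θ_0, giving M_B = 221.7 kN·m (hogging).

M_B = 221.7 kN·m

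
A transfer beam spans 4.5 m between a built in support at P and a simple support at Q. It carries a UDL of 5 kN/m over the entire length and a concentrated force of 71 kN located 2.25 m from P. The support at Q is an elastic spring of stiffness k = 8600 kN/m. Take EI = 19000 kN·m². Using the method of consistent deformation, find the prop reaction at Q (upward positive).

R_Q = 28.55 kN

Take the reaction at Q as the redundant and release it; the primary structure is a cantilever fixed at P.
Free-end deflection of the primary structure under the applied loading (downward +):
  UDL 5: wL⁴/(8EI) = 256.3/EI
  point load 71 at a = 2.25: Pa²(3L − a)/(6EI) = 673.9/EI
  δ_0 = 930.2/EI
Tip deflection under a unit load at Q: L³/(3EI) = 30.38/EI.
With EI = 19000 kN·m²: δ_0 = 0.04896 m and δ_{QQ} = 0.001599 m/kN.
Compatibility — the spring shortens by R_Q/k under the reaction it provides: δ_0 − R_Q·δ_{QQ} = R_Q/k. With 1/k = 0.000116 m/kN, R_Q = δ_0 / (δ_{QQ} + 1/k) = 0.04896 / (0.001599 + 0.000116) = 28.55 kN.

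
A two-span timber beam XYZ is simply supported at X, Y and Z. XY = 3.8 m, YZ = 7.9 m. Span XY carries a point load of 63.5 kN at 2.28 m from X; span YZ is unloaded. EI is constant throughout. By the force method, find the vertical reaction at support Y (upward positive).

Take M_Y as the redundant. Released structure: two simple spans XY and YZ with a hinge at Y.
Rotations at Y on the released spans (each span's end-slope, ×1/EI):
  span XY: point load 63.5 at a = 2.28: Pab(L + a)/(6LEI) = 58.68/EI
  relative rotation θ_0 = (58.68 + 0)/EI = 58.68/EI
A unit hogging moment at Y produces rotation L₁/(3EI) + L₂/(3EI) = 3.9/EI.
Slope continuity at Y: θ_0 = M_Y·3.9/EI, so M_Y = 58.68/3.9 = 15.05 kN·m (hogging).
Span XY, ΣM about X with M_Y applied at Y: R_Y^{XY}·3.8 = 144.8 + 15.05, so R_Y^{XY} = 42.06 kN and R_X = 63.5 − 42.06 = 21.44 kN.
Span YZ, ΣM about Z: R_Y^{YZ}·7.9 = 0 + 15.05, so R_Y^{YZ} = 1.905 kN and R_Z = 0 − 1.905 = -1.905 kN.
R_Y = 42.06 + 1.905 = 43.96 kN.

R_Y = 43.96 kN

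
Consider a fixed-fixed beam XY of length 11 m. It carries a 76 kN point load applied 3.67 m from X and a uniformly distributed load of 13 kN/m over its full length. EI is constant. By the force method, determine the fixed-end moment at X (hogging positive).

M_X = 254.9 kN·m

Take the two fixed-end moments M_X, M_Y as redundants; the released structure is the simple span XY.
On the primary (simply-supported) span, the end slopes from the loading are:
  at X: point load 76 at a = 3.67: Pab(L + b)/(6LEI) = 567.8/EI
  at Y: point load 76 at a = 3.67: Pab(L + a)/(6LEI) = 454.4/EI
  at X: UDL 13: wL³/(24EI) = 721/EI
  at Y: UDL 13: wL³/(24EI) = 721/EI
  θ_X0 = 1289/EI,  θ_Y0 = 1175/EI
Flexibility coefficients: a unit moment at one end gives L/(3EI) there and L/(6EI) at the far end, so f₁₁ = f₂₂ = 3.667/EI and f₁₂ = f₂₁ = 1.833/EI.
Compatibility — zero rotation at each built-in end:
  3.667 M_X + 1.833 M_Y = 1289
  1.833 M_X + 3.667 M_Y = 1175
Solving the pair gives M_X = 254.9 kN·m and M_Y = 193.1 kN·m (hogging).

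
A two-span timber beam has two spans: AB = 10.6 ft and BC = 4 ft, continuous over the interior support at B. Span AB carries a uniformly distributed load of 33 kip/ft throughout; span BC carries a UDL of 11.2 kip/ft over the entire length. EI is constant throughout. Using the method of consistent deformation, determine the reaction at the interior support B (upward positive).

R_B = 315.3 kip

Release continuity at B by inserting a hinge; the redundant is the internal moment M_B. The primary structure is two simply-supported spans AB and BC.
End slopes at the hinge B, treating each span as simply supported:
  span AB: UDL 33: wL³/(24EI) = 1638/EI
  span BC: UDL 11.2: wL³/(24EI) = 29.87/EI
  relative rotation θ_0 = (1638 + 29.87)/EI = 1668/EI
A unit hogging moment at B produces rotation L₁/(3EI) + L₂/(3EI) = 4.867/EI.
Compatibility: M_B·(L₁+L₂)/(3EI) = θ_0, giving M_B = 342.6 kip·ft (hogging).
Span AB, ΣM about A with M_B applied at B: R_B^{AB}·10.6 = 1854 + 342.6, so R_B^{AB} = 207.2 kip and R_A = 349.8 − 207.2 = 142.6 kip.
Span BC, ΣM about C: R_B^{BC}·4 = 89.6 + 342.6, so R_B^{BC} = 108.1 kip and R_C = 44.8 − 108.1 = -63.26 kip.
R_B = 207.2 + 108.1 = 315.3 kip.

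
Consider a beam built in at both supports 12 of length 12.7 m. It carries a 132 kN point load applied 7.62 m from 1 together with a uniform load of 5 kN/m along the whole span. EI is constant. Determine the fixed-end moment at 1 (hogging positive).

Take the two fixed-end moments M_1, M_2 as redundants; the released structure is the simple span 12.
Simple-span end rotations at 1 and 2 under the given loads:
  at 1: point load 132 at a = 7.62: Pab(L + b)/(6LEI) = 1192/EI
  at 2: point load 132 at a = 7.62: Pab(L + a)/(6LEI) = 1363/EI
  at 1: UDL 5: wL³/(24EI) = 426.7/EI
  at 2: UDL 5: wL³/(24EI) = 426.7/EI
  θ_10 = 1619/EI,  θ_20 = 1789/EI
Flexibility coefficients: a unit moment at one end gives L/(3EI) there and L/(6EI) at the far end, so f₁₁ = f₂₂ = 4.233/EI and f₁₂ = f₂₁ = 2.117/EI.
Compatibility — zero rotation at each built-in end:
  4.233 M_1 + 2.117 M_2 = 1619
  2.117 M_1 + 4.233 M_2 = 1789
Solving the pair gives M_1 = 228.1 kN·m and M_2 = 308.6 kN·m (hogging).

M_1 = 228.1 kN·m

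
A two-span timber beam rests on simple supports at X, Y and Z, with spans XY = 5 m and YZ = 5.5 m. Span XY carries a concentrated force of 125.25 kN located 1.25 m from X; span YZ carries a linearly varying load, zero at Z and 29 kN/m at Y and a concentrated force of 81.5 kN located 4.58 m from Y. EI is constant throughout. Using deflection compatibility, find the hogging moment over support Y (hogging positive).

M_Y = 84.67 kN·m

Release continuity at Y by inserting a hinge; the redundant is the internal moment M_Y. The primary structure is two simply-supported spans XY and YZ.
Discontinuity in slope at Y on the released structure — sum the simple-span end rotations:
  span XY: point load 125.25 at a = 1.25: Pab(L + a)/(6LEI) = 122.3/EI
  span YZ: triangular load, peak 29: w₀L³/(45EI) = 107.2/EI
  span YZ: point load 81.5 at a = 4.58: Pab(L + b)/(6LEI) = 66.81/EI
  relative rotation θ_0 = (122.3 + 174)/EI = 296.3/EI
A unit hogging moment at Y produces rotation L₁/(3EI) + L₂/(3EI) = 3.5/EI.
Slope continuity at Y: θ_0 = M_Y·3.5/EI, so M_Y = 296.3/3.5 = 84.67 kN·m (hogging).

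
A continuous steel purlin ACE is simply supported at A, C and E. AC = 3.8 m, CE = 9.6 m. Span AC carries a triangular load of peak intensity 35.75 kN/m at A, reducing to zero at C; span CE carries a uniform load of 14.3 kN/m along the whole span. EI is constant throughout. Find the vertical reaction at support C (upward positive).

R_C = 137.8 kN

Insert a hinge at C; M_C is the redundant, and each span becomes simply supported.
Rotations at C on the released spans (each span's end-slope, ×1/EI):
  span AC: triangular load, peak 35.75: 7w₀L³/(360EI) = 38.14/EI
  span CE: UDL 14.3: wL³/(24EI) = 527.2/EI
  relative rotation θ_0 = (38.14 + 527.2)/EI = 565.3/EI
A unit hogging moment at C produces rotation L₁/(3EI) + L₂/(3EI) = 4.467/EI.
Compatibility: M_C·(L₁+L₂)/(3EI) = θ_0, giving M_C = 126.6 kN·m (hogging).
Span AC, ΣM about A with M_C applied at C: R_C^{AC}·3.8 = 86.04 + 126.6, so R_C^{AC} = 55.95 kN and R_A = 67.92 − 55.95 = 11.98 kN.
Span CE, ΣM about E: R_C^{CE}·9.6 = 658.9 + 126.6, so R_C^{CE} = 81.82 kN and R_E = 137.3 − 81.82 = 55.46 kN.
R_C = 55.95 + 81.82 = 137.8 kN.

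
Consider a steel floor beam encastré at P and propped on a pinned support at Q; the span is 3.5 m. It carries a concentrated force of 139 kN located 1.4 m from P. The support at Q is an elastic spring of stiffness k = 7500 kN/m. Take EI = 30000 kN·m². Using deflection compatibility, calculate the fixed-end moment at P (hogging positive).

Release the roller at Q. Primary structure: cantilever fixed at P.
Deflection at Q on the released cantilever, summing each load's contribution:
  point load 139 at a = 1.4: Pa²(3L − a)/(6EI) = 413.2/EI
Flexibility coefficient — unit upward force at Q: δ_{QQ} = L³/(3EI) = 14.29/EI.
With EI = 30000 kN·m²: δ_0 = 0.013773 m and δ_{QQ} = 0.000476 m/kN.
Compatibility — the spring shortens by R_Q/k under the reaction it provides: δ_0 − R_Q·δ_{QQ} = R_Q/k. With 1/k = 0.000133 m/kN, R_Q = δ_0 / (δ_{QQ} + 1/k) = 0.013773 / (0.000476 + 0.000133) = 22.59 kN.
Moment equilibrium about P: M_P = Σ(load moments about P) − R_Q·L = 194.6 − 22.59×3.5 = 115.5 kN·m.

M_P = 115.5 kN·m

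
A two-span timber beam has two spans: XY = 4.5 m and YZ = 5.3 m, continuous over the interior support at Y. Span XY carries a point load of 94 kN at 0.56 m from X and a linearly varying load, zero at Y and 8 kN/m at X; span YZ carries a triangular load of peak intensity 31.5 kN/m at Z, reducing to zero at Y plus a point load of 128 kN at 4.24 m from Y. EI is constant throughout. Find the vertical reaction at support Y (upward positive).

R_Y = 103.7 kN

Insert a hinge at Y; M_Y is the redundant, and each span becomes simply supported.
Discontinuity in slope at Y on the released structure — sum the simple-span end rotations:
  span XY: point load 94 at a = 0.56: Pab(L + a)/(6LEI) = 38.87/EI
  span XY: triangular load, peak 8: 7w₀L³/(360EI) = 14.18/EI
  span YZ: triangular load, peak 31.5: 7w₀L³/(360EI) = 91.19/EI
  span YZ: point load 128 at a = 4.24: Pab(L + b)/(6LEI) = 115.1/EI
  relative rotation θ_0 = (53.04 + 206.2)/EI = 259.3/EI
A unit hogging moment at Y produces rotation L₁/(3EI) + L₂/(3EI) = 3.267/EI.
Slope continuity at Y: θ_0 = M_Y·3.267/EI, so M_Y = 259.3/3.267 = 79.37 kN·m (hogging).
Span XY, ΣM about X with M_Y applied at Y: R_Y^{XY}·4.5 = 79.64 + 79.37, so R_Y^{XY} = 35.34 kN and R_X = 112 − 35.34 = 76.66 kN.
Span YZ, ΣM about Z: R_Y^{YZ}·5.3 = 283.2 + 79.37, so R_Y^{YZ} = 68.4 kN and R_Z = 211.5 − 68.4 = 143.1 kN.
R_Y = 35.34 + 68.4 = 103.7 kN.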